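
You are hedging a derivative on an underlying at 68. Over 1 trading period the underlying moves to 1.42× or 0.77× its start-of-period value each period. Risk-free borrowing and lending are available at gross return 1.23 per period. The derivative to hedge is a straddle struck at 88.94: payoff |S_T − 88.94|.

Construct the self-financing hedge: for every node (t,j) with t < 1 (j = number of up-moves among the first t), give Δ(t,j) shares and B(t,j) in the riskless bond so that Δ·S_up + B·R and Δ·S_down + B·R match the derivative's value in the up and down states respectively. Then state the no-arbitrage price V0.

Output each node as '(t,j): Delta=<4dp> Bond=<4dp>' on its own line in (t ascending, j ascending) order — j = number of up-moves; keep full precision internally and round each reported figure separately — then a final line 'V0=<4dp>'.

(0,0): Delta=-0.6552 Bond=57.6313
V0=13.0774

Under the risk-neutral measure, an up-move has probability p* = (R−d)/(u−d) = 0.7077 and values discount at R = 1.23.
Terminal values V(1,·): V(1,0)=36.5800, V(1,1)=7.6200
Node (0,0) S=68.0000: V=(p*·7.6200+(1−p*)·36.5800)/1.23=13.0774; Δ=(7.6200−36.5800)/(96.5600−52.3600)=-0.6552; B=V−Δ·S=57.6313
The time-0 hedge costs 13.0774, which is the no-arbitrage price.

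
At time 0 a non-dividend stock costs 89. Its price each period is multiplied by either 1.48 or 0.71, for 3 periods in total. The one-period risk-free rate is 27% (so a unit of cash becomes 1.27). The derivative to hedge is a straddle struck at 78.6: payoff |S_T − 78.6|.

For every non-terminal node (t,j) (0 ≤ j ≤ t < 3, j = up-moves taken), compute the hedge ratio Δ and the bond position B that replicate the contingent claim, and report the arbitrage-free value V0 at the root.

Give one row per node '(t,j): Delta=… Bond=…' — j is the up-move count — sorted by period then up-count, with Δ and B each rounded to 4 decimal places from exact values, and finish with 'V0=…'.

Under the risk-neutral measure, an up-move has probability p* = (R−d)/(u−d) = 0.7273 and values discount at R = 1.27.
At expiry t=3: V(3,0)=46.7459, V(3,1)=12.1999, V(3,2)=59.8114, V(3,3)=209.9195
(2,0): S=44.8649. Δ = (V_up−V_dn)/(S_up−S_dn) = (12.1999−46.7459)/(66.4001−31.8541) = -1.0000. V = [p*·12.1999 + (1−p*)·46.7459]/1.27 = 17.0249. B = V − Δ·S = 61.8898.
(2,1): S=93.5212. Δ = (V_up−V_dn)/(S_up−S_dn) = (59.8114−12.1999)/(138.4114−66.4001) = 0.6612. V = [p*·59.8114 + (1−p*)·12.1999]/1.27 = 36.8712. B = V − Δ·S = -24.9618.
(2,2): S=194.9456. Δ = (V_up−V_dn)/(S_up−S_dn) = (209.9195−59.8114)/(288.5195−138.4114) = 1.0000. V = [p*·209.9195 + (1−p*)·59.8114]/1.27 = 133.0558. B = V − Δ·S = -61.8898.
(1,0): S=63.1900. Δ = (V_up−V_dn)/(S_up−S_dn) = (36.8712−17.0249)/(93.5212−44.8649) = 0.4079. V = [p*·36.8712 + (1−p*)·17.0249]/1.27 = 24.7705. B = V − Δ·S = -1.0040.
(1,1): S=131.7200. Δ = (V_up−V_dn)/(S_up−S_dn) = (133.0558−36.8712)/(194.9456−93.5212) = 0.9483. V = [p*·133.0558 + (1−p*)·36.8712]/1.27 = 84.1131. B = V − Δ·S = -40.8020.
(0,0): S=89.0000. Δ = (V_up−V_dn)/(S_up−S_dn) = (84.1131−24.7705)/(131.7200−63.1900) = 0.8659. V = [p*·84.1131 + (1−p*)·24.7705]/1.27 = 53.4872. B = V − Δ·S = -23.5811.
The time-0 hedge costs 53.4872, which is the no-arbitrage price.

(0,0): Delta=0.8659 Bond=-23.5811
(1,0): Delta=0.4079 Bond=-1.0040
(1,1): Delta=0.9483 Bond=-40.8020
(2,0): Delta=-1.0000 Bond=61.8898
(2,1): Delta=0.6612 Bond=-24.9618
(2,2): Delta=1.0000 Bond=-61.8898
V0=53.4872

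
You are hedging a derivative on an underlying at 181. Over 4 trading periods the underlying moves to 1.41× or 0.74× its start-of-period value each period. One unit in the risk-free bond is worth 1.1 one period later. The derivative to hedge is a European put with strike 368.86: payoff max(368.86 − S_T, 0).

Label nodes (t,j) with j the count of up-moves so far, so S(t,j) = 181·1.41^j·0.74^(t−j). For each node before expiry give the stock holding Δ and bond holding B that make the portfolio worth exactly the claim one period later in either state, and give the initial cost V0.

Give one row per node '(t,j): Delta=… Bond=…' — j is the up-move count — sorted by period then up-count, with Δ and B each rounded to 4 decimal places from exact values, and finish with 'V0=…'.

(0,0): Delta=-0.6569 Bond=210.8583
(1,0): Delta=-0.9824 Bond=275.5480
(1,1): Delta=-0.5098 Bond=194.3964
(2,0): Delta=-1.0000 Bond=304.8430
(2,1): Delta=-0.9745 Bond=301.6043
(2,2): Delta=-0.2997 Bond=138.2579
(3,0): Delta=-1.0000 Bond=335.3273
(3,1): Delta=-1.0000 Bond=335.3273
(3,2): Delta=-0.9630 Bond=328.6970
(3,3): Delta=0.0000 Bond=0.0000
V0=91.9603

Under the risk-neutral measure, an up-move has probability p* = (R−d)/(u−d) = 0.5373 and values discount at R = 1.1.
Terminal values V(4,·): V(4,0)=314.5843, V(4,1)=265.4428, V(4,2)=171.8083, V(4,3)=0.0000, V(4,4)=0.0000
Node (3,0) S=73.3455: V=(p*·265.4428+(1−p*)·314.5843)/1.1=261.9817; Δ=(265.4428−314.5843)/(103.4172−54.2757)=-1.0000; B=V−Δ·S=335.3273
Node (3,1) S=139.7530: V=(p*·171.8083+(1−p*)·265.4428)/1.1=195.5743; Δ=(171.8083−265.4428)/(197.0517−103.4172)=-1.0000; B=V−Δ·S=335.3273
Node (3,2) S=266.2861: V=(p*·0.0000+(1−p*)·171.8083)/1.1=72.2667; Δ=(0.0000−171.8083)/(375.4634−197.0517)=-0.9630; B=V−Δ·S=328.6970
Node (3,3) S=507.3830: V=(p*·0.0000+(1−p*)·0.0000)/1.1=0.0000; Δ=(0.0000−0.0000)/(715.4100−375.4634)=0.0000; B=V−Δ·S=0.0000
Node (2,0) S=99.1156: V=(p*·195.5743+(1−p*)·261.9817)/1.1=205.7274; Δ=(195.5743−261.9817)/(139.7530−73.3455)=-1.0000; B=V−Δ·S=304.8430
Node (2,1) S=188.8554: V=(p*·72.2667+(1−p*)·195.5743)/1.1=117.5631; Δ=(72.2667−195.5743)/(266.2861−139.7530)=-0.9745; B=V−Δ·S=301.6043
Node (2,2) S=359.8461: V=(p*·0.0000+(1−p*)·72.2667)/1.1=30.3971; Δ=(0.0000−72.2667)/(507.3830−266.2861)=-0.2997; B=V−Δ·S=138.2579
Node (1,0) S=133.9400: V=(p*·117.5631+(1−p*)·205.7274)/1.1=143.9596; Δ=(117.5631−205.7274)/(188.8554−99.1156)=-0.9824; B=V−Δ·S=275.5480
Node (1,1) S=255.2100: V=(p*·30.3971+(1−p*)·117.5631)/1.1=64.2979; Δ=(30.3971−117.5631)/(359.8461−188.8554)=-0.5098; B=V−Δ·S=194.3964
Node (0,0) S=181.0000: V=(p*·64.2979+(1−p*)·143.9596)/1.1=91.9603; Δ=(64.2979−143.9596)/(255.2100−133.9400)=-0.6569; B=V−Δ·S=210.8583
Check: Δ(0,0)·S0 + B(0,0) = 91.9603 = V0.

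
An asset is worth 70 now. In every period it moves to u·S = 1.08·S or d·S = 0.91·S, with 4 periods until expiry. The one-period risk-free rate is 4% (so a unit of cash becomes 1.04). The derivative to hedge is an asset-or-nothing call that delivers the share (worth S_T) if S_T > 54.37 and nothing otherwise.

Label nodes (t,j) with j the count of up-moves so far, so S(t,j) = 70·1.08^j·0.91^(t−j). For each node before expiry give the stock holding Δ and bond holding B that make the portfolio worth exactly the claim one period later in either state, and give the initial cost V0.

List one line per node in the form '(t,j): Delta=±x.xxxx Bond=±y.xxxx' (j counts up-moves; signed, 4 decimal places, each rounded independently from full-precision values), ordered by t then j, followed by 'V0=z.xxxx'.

(0,0): Delta=1.0467 Bond=-3.3958
(1,0): Delta=1.2269 Bond=-15.0093
(1,1): Delta=1.0000 Bond=0.0000
(2,0): Delta=2.1021 Bond=-66.3411
(2,1): Delta=1.0000 Bond=0.0000
(2,2): Delta=1.0000 Bond=0.0000
(3,0): Delta=6.3529 Bond=-293.2278
(3,1): Delta=1.0000 Bond=0.0000
(3,2): Delta=1.0000 Bond=0.0000
(3,3): Delta=1.0000 Bond=0.0000
V0=69.8742

Risk-neutral probability p* = (R−d)/(u−d) = (1.04−0.91)/(1.08−0.91) = 0.7647.
At expiry t=4: V(4,0)=0.0000, V(4,1)=56.9700, V(4,2)=67.6127, V(4,3)=80.2437, V(4,4)=95.2342
Node (3,0) S=52.7500: V=(p*·56.9700+(1−p*)·0.0000)/1.04=41.8897; Δ=(56.9700−0.0000)/(56.9700−48.0025)=6.3529; B=V−Δ·S=-293.2278
Node (3,1) S=62.6044: V=(p*·67.6127+(1−p*)·56.9700)/1.04=62.6044; Δ=(67.6127−56.9700)/(67.6127−56.9700)=1.0000; B=V−Δ·S=0.0000
Node (3,2) S=74.2997: V=(p*·80.2437+(1−p*)·67.6127)/1.04=74.2997; Δ=(80.2437−67.6127)/(80.2437−67.6127)=1.0000; B=V−Δ·S=0.0000
Node (3,3) S=88.1798: V=(p*·95.2342+(1−p*)·80.2437)/1.04=88.1798; Δ=(95.2342−80.2437)/(95.2342−80.2437)=1.0000; B=V−Δ·S=0.0000
Node (2,0) S=57.9670: V=(p*·62.6044+(1−p*)·41.8897)/1.04=55.5099; Δ=(62.6044−41.8897)/(62.6044−52.7500)=2.1021; B=V−Δ·S=-66.3411
Node (2,1) S=68.7960: V=(p*·74.2997+(1−p*)·62.6044)/1.04=68.7960; Δ=(74.2997−62.6044)/(74.2997−62.6044)=1.0000; B=V−Δ·S=0.0000
Node (2,2) S=81.6480: V=(p*·88.1798+(1−p*)·74.2997)/1.04=81.6480; Δ=(88.1798−74.2997)/(88.1798−74.2997)=1.0000; B=V−Δ·S=0.0000
Node (1,0) S=63.7000: V=(p*·68.7960+(1−p*)·55.5099)/1.04=63.1441; Δ=(68.7960−55.5099)/(68.7960−57.9670)=1.2269; B=V−Δ·S=-15.0093
Node (1,1) S=75.6000: V=(p*·81.6480+(1−p*)·68.7960)/1.04=75.6000; Δ=(81.6480−68.7960)/(81.6480−68.7960)=1.0000; B=V−Δ·S=0.0000
Node (0,0) S=70.0000: V=(p*·75.6000+(1−p*)·63.1441)/1.04=69.8742; Δ=(75.6000−63.1441)/(75.6000−63.7000)=1.0467; B=V−Δ·S=-3.3958
Root portfolio cost Δ·70+B reproduces V0=69.8742.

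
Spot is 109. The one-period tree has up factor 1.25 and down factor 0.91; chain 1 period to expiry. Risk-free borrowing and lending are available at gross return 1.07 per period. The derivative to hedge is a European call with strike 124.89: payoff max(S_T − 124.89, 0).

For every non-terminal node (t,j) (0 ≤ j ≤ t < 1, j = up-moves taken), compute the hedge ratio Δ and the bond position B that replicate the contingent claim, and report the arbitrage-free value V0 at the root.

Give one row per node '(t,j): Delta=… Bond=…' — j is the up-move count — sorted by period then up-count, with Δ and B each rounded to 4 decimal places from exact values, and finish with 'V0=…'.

The replicating-portfolio and risk-neutral prices coincide; use p* = (1.07−0.91)/(1.25−0.91) = 0.4706 for the latter.
At expiry t=1: V(1,0)=0.0000, V(1,1)=11.3600
  t=0,j=0: stock 109.0000 → up 136.2500 (V=11.3600), down 99.1900 (V=0.0000). Price 4.9962; hedge Δ=0.3065, bond B=-28.4156.
Check: Δ(0,0)·S0 + B(0,0) = 4.9962 = V0.

(0,0): Delta=0.3065 Bond=-28.4156
V0=4.9962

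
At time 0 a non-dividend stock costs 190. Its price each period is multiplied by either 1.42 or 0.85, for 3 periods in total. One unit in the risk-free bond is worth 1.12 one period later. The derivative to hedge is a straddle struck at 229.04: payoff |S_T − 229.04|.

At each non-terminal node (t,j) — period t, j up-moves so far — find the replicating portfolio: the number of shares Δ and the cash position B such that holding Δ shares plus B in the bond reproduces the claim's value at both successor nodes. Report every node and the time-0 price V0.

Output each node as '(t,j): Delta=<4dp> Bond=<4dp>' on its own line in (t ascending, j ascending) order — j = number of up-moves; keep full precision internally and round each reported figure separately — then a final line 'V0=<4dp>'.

(0,0): Delta=0.4305 Bond=-12.3913
(1,0): Delta=-0.1123 Bond=73.7858
(1,1): Delta=0.7915 Bond=-111.2828
(2,0): Delta=-1.0000 Bond=204.5000
(2,1): Delta=0.4781 Bond=-52.7597
(2,2): Delta=1.0000 Bond=-204.5000
V0=69.4071

Risk-neutral probability p* = (R−d)/(u−d) = (1.12−0.85)/(1.42−0.85) = 0.4737.
Payoff layer (t=3): V(3,0)=112.3563, V(3,1)=34.1095, V(3,2)=96.6086, V(3,3)=314.9847
Node (2,0) S=137.2750: V=(p*·34.1095+(1−p*)·112.3563)/1.12=67.2250; Δ=(34.1095−112.3563)/(194.9305−116.6837)=-1.0000; B=V−Δ·S=204.5000
Node (2,1) S=229.3300: V=(p*·96.6086+(1−p*)·34.1095)/1.12=56.8878; Δ=(96.6086−34.1095)/(325.6486−194.9305)=0.4781; B=V−Δ·S=-52.7597
Node (2,2) S=383.1160: V=(p*·314.9847+(1−p*)·96.6086)/1.12=178.6160; Δ=(314.9847−96.6086)/(544.0247−325.6486)=1.0000; B=V−Δ·S=-204.5000
Node (1,0) S=161.5000: V=(p*·56.8878+(1−p*)·67.2250)/1.12=55.6504; Δ=(56.8878−67.2250)/(229.3300−137.2750)=-0.1123; B=V−Δ·S=73.7858
Node (1,1) S=269.8000: V=(p*·178.6160+(1−p*)·56.8878)/1.12=102.2755; Δ=(178.6160−56.8878)/(383.1160−229.3300)=0.7915; B=V−Δ·S=-111.2828
Node (0,0) S=190.0000: V=(p*·102.2755+(1−p*)·55.6504)/1.12=69.4071; Δ=(102.2755−55.6504)/(269.8000−161.5000)=0.4305; B=V−Δ·S=-12.3913
Check: Δ(0,0)·S0 + B(0,0) = 69.4071 = V0.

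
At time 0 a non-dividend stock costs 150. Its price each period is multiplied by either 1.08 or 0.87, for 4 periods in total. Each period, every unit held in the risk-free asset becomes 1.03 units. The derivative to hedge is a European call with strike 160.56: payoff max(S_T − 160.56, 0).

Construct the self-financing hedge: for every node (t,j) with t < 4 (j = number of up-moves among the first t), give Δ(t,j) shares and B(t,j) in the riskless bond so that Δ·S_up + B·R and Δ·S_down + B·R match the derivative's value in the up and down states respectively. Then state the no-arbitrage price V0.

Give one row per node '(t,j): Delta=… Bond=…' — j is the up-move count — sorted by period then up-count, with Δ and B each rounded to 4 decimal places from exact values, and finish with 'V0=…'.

(0,0): Delta=0.5560 Bond=-68.9436
(1,0): Delta=0.0765 Bond=-8.4346
(1,1): Delta=0.6768 Bond=-90.5673
(2,0): Delta=0.0000 Bond=0.0000
(2,1): Delta=0.0958 Bond=-11.4025
(2,2): Delta=0.8230 Bond=-118.8724
(3,0): Delta=0.0000 Bond=0.0000
(3,1): Delta=0.0000 Bond=0.0000
(3,2): Delta=0.1199 Bond=-15.4147
(3,3): Delta=1.0000 Bond=-155.8835
V0=14.4622

Under the risk-neutral measure, an up-move has probability p* = (R−d)/(u−d) = 0.7619 and values discount at R = 1.03.
At expiry t=4: V(4,0)=0.0000, V(4,1)=0.0000, V(4,2)=0.0000, V(4,3)=3.8324, V(4,4)=43.5133
Node (3,0) S=98.7754: V=(p*·0.0000+(1−p*)·0.0000)/1.03=0.0000; Δ=(0.0000−0.0000)/(106.6775−85.9346)=0.0000; B=V−Δ·S=0.0000
Node (3,1) S=122.6178: V=(p*·0.0000+(1−p*)·0.0000)/1.03=0.0000; Δ=(0.0000−0.0000)/(132.4272−106.6775)=0.0000; B=V−Δ·S=0.0000
Node (3,2) S=152.2152: V=(p*·3.8324+(1−p*)·0.0000)/1.03=2.8349; Δ=(3.8324−0.0000)/(164.3924−132.4272)=0.1199; B=V−Δ·S=-15.4147
Node (3,3) S=188.9568: V=(p*·43.5133+(1−p*)·3.8324)/1.03=33.0733; Δ=(43.5133−3.8324)/(204.0733−164.3924)=1.0000; B=V−Δ·S=-155.8835
Node (2,0) S=113.5350: V=(p*·0.0000+(1−p*)·0.0000)/1.03=0.0000; Δ=(0.0000−0.0000)/(122.6178−98.7754)=0.0000; B=V−Δ·S=0.0000
Node (2,1) S=140.9400: V=(p*·2.8349+(1−p*)·0.0000)/1.03=2.0970; Δ=(2.8349−0.0000)/(152.2152−122.6178)=0.0958; B=V−Δ·S=-11.4025
Node (2,2) S=174.9600: V=(p*·33.0733+(1−p*)·2.8349)/1.03=25.1201; Δ=(33.0733−2.8349)/(188.9568−152.2152)=0.8230; B=V−Δ·S=-118.8724
Node (1,0) S=130.5000: V=(p*·2.0970+(1−p*)·0.0000)/1.03=1.5512; Δ=(2.0970−0.0000)/(140.9400−113.5350)=0.0765; B=V−Δ·S=-8.4346
Node (1,1) S=162.0000: V=(p*·25.1201+(1−p*)·2.0970)/1.03=19.0664; Δ=(25.1201−2.0970)/(174.9600−140.9400)=0.6768; B=V−Δ·S=-90.5673
Node (0,0) S=150.0000: V=(p*·19.0664+(1−p*)·1.5512)/1.03=14.4622; Δ=(19.0664−1.5512)/(162.0000−130.5000)=0.5560; B=V−Δ·S=-68.9436
Each (Δ,B) replicates both successor values, so the strategy is self-financing and V0 is arbitrage-free.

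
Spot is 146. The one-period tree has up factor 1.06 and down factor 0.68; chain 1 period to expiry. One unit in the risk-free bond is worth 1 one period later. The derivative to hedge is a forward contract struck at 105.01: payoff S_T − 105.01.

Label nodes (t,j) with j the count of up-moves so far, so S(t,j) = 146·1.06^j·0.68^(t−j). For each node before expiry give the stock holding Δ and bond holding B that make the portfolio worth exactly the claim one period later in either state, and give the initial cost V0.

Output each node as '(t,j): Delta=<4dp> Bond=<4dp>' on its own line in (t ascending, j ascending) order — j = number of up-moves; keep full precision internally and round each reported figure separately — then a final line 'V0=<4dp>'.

Since d<R<u, set p* = (R−d)/(u−d) = 0.8421; price each node as the discounted p*-expectation of its children.
At expiry t=1: V(1,0)=-5.7300, V(1,1)=49.7500
Node (0,0) S=146.0000: V=(p*·49.7500+(1−p*)·-5.7300)/1=40.9900; Δ=(49.7500−-5.7300)/(154.7600−99.2800)=1.0000; B=V−Δ·S=-105.0100
Self-financing check: at every node Δ·S+B equals the discounted successor values.

(0,0): Delta=1.0000 Bond=-105.0100
V0=40.9900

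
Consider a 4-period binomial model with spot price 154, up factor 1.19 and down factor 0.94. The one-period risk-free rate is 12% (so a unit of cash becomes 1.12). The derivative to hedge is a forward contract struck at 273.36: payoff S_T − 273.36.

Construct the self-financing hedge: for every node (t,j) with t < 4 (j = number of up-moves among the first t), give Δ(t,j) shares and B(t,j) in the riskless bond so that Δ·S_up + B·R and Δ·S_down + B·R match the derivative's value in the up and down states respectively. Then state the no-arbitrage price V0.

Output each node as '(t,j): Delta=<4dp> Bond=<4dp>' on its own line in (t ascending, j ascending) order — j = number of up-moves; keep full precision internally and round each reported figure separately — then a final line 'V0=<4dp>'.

(0,0): Delta=1.0000 Bond=-173.7252
(1,0): Delta=1.0000 Bond=-194.5722
(1,1): Delta=1.0000 Bond=-194.5722
(2,0): Delta=1.0000 Bond=-217.9209
(2,1): Delta=1.0000 Bond=-217.9209
(2,2): Delta=1.0000 Bond=-217.9209
(3,0): Delta=1.0000 Bond=-244.0714
(3,1): Delta=1.0000 Bond=-244.0714
(3,2): Delta=1.0000 Bond=-244.0714
(3,3): Delta=1.0000 Bond=-244.0714
V0=-19.7252

Since d<R<u, set p* = (R−d)/(u−d) = 0.7200; price each node as the discounted p*-expectation of its children.
Terminal payoffs: V(4,0)=-153.1247, V(4,1)=-121.1472, V(4,2)=-80.6650, V(4,3)=-29.4164, V(4,4)=35.4622
Node (3,0) S=127.9099: V=(p*·-121.1472+(1−p*)·-153.1247)/1.12=-116.1615; Δ=(-121.1472−-153.1247)/(152.2128−120.2353)=1.0000; B=V−Δ·S=-244.0714
Node (3,1) S=161.9285: V=(p*·-80.6650+(1−p*)·-121.1472)/1.12=-82.1429; Δ=(-80.6650−-121.1472)/(192.6950−152.2128)=1.0000; B=V−Δ·S=-244.0714
Node (3,2) S=204.9946: V=(p*·-29.4164+(1−p*)·-80.6650)/1.12=-39.0768; Δ=(-29.4164−-80.6650)/(243.9436−192.6950)=1.0000; B=V−Δ·S=-244.0714
Node (3,3) S=259.5145: V=(p*·35.4622+(1−p*)·-29.4164)/1.12=15.4431; Δ=(35.4622−-29.4164)/(308.8222−243.9436)=1.0000; B=V−Δ·S=-244.0714
Node (2,0) S=136.0744: V=(p*·-82.1429+(1−p*)·-116.1615)/1.12=-81.8465; Δ=(-82.1429−-116.1615)/(161.9285−127.9099)=1.0000; B=V−Δ·S=-217.9209
Node (2,1) S=172.2644: V=(p*·-39.0768+(1−p*)·-82.1429)/1.12=-45.6565; Δ=(-39.0768−-82.1429)/(204.9946−161.9285)=1.0000; B=V−Δ·S=-217.9209
Node (2,2) S=218.0794: V=(p*·15.4431+(1−p*)·-39.0768)/1.12=0.1585; Δ=(15.4431−-39.0768)/(259.5145−204.9946)=1.0000; B=V−Δ·S=-217.9209
Node (1,0) S=144.7600: V=(p*·-45.6565+(1−p*)·-81.8465)/1.12=-49.8122; Δ=(-45.6565−-81.8465)/(172.2644−136.0744)=1.0000; B=V−Δ·S=-194.5722
Node (1,1) S=183.2600: V=(p*·0.1585+(1−p*)·-45.6565)/1.12=-11.3122; Δ=(0.1585−-45.6565)/(218.0794−172.2644)=1.0000; B=V−Δ·S=-194.5722
Node (0,0) S=154.0000: V=(p*·-11.3122+(1−p*)·-49.8122)/1.12=-19.7252; Δ=(-11.3122−-49.8122)/(183.2600−144.7600)=1.0000; B=V−Δ·S=-173.7252
Root portfolio cost Δ·154+B reproduces V0=-19.7252.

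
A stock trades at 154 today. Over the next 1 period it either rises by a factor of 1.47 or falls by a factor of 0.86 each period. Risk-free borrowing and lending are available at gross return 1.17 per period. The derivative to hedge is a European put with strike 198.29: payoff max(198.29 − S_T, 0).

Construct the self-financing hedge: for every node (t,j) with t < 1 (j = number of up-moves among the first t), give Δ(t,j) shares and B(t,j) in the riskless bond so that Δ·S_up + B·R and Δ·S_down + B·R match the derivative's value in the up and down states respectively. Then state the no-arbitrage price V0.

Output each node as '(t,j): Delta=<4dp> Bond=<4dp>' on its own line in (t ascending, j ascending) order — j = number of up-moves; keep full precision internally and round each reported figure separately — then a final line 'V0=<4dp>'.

(0,0): Delta=-0.7010 Bond=135.6305
V0=27.6797

Under the risk-neutral measure, an up-move has probability p* = (R−d)/(u−d) = 0.5082 and values discount at R = 1.17.
Terminal payoffs: V(1,0)=65.8500, V(1,1)=0.0000
Node (0,0) S=154.0000: V=(p*·0.0000+(1−p*)·65.8500)/1.17=27.6797; Δ=(0.0000−65.8500)/(226.3800−132.4400)=-0.7010; B=V−Δ·S=135.6305
Self-financing check: at every node Δ·S+B equals the discounted successor values.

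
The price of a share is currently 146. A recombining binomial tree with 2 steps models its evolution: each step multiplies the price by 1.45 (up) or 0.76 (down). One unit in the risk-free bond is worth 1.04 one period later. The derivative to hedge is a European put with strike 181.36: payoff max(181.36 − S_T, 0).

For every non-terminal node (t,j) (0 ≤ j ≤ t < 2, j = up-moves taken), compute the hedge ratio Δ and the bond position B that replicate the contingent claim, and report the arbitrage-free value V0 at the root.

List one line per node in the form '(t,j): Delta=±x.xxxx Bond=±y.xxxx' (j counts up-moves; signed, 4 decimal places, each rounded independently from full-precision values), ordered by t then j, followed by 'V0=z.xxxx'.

Risk-neutral probability p* = (R−d)/(u−d) = (1.04−0.76)/(1.45−0.76) = 0.4058.
Terminal payoffs: V(2,0)=97.0304, V(2,1)=20.4680, V(2,2)=0.0000
Node (1,0) S=110.9600: V=(p*·20.4680+(1−p*)·97.0304)/1.04=63.4246; Δ=(20.4680−97.0304)/(160.8920−84.3296)=-1.0000; B=V−Δ·S=174.3846
Node (1,1) S=211.7000: V=(p*·0.0000+(1−p*)·20.4680)/1.04=11.6944; Δ=(0.0000−20.4680)/(306.9650−160.8920)=-0.1401; B=V−Δ·S=41.3581
Node (0,0) S=146.0000: V=(p*·11.6944+(1−p*)·63.4246)/1.04=40.8006; Δ=(11.6944−63.4246)/(211.7000−110.9600)=-0.5135; B=V−Δ·S=115.7720
Self-financing check: at every node Δ·S+B equals the discounted successor values.

(0,0): Delta=-0.5135 Bond=115.7720
(1,0): Delta=-1.0000 Bond=174.3846
(1,1): Delta=-0.1401 Bond=41.3581
V0=40.8006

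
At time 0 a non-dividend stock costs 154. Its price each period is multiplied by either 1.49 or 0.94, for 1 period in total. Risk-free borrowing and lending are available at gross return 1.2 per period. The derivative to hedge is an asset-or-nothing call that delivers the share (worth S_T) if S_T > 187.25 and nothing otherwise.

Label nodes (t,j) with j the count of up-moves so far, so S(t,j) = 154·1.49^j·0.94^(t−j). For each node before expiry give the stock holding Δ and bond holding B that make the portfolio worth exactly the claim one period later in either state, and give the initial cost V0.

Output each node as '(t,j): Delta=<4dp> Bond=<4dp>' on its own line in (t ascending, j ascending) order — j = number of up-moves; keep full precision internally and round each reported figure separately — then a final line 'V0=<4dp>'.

(0,0): Delta=2.7091 Bond=-326.8067
V0=90.3933

Risk-neutral probability p* = (R−d)/(u−d) = (1.2−0.94)/(1.49−0.94) = 0.4727.
Terminal values V(1,·): V(1,0)=0.0000, V(1,1)=229.4600
Node (0,0) S=154.0000: V=(p*·229.4600+(1−p*)·0.0000)/1.2=90.3933; Δ=(229.4600−0.0000)/(229.4600−144.7600)=2.7091; B=V−Δ·S=-326.8067
The time-0 hedge costs 90.3933, which is the no-arbitrage price.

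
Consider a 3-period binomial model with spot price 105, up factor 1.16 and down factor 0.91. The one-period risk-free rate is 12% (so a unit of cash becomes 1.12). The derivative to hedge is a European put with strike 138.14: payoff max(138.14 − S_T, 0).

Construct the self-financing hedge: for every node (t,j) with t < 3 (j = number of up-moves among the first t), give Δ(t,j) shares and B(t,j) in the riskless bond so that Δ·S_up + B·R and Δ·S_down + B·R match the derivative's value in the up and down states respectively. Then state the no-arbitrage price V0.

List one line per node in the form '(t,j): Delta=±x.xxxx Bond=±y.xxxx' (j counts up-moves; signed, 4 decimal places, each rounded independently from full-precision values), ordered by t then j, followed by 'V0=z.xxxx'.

No-arbitrage ⇒ martingale measure with p* = (R−d)/(u−d) = 0.8400.
Payoff layer (t=3): V(3,0)=59.0150, V(3,1)=37.2774, V(3,2)=9.5679, V(3,3)=0.0000
  t=2,j=0: stock 86.9505 → up 100.8626 (V=37.2774), down 79.1250 (V=59.0150). Price 36.3888; hedge Δ=-1.0000, bond B=123.3393.
  t=2,j=1: stock 110.8380 → up 128.5721 (V=9.5679), down 100.8626 (V=37.2774). Price 12.5013; hedge Δ=-1.0000, bond B=123.3393.
  t=2,j=2: stock 141.2880 → up 163.8941 (V=0.0000), down 128.5721 (V=9.5679). Price 1.3668; hedge Δ=-0.2709, bond B=39.6385.
  t=1,j=0: stock 95.5500 → up 110.8380 (V=12.5013), down 86.9505 (V=36.3888). Price 14.5744; hedge Δ=-1.0000, bond B=110.1244.
  t=1,j=1: stock 121.8000 → up 141.2880 (V=1.3668), down 110.8380 (V=12.5013). Price 2.8110; hedge Δ=-0.3657, bond B=47.3488.
  t=0,j=0: stock 105.0000 → up 121.8000 (V=2.8110), down 95.5500 (V=14.5744). Price 4.1903; hedge Δ=-0.4481, bond B=51.2436.
Root portfolio cost Δ·105+B reproduces V0=4.1903.

(0,0): Delta=-0.4481 Bond=51.2436
(1,0): Delta=-1.0000 Bond=110.1244
(1,1): Delta=-0.3657 Bond=47.3488
(2,0): Delta=-1.0000 Bond=123.3393
(2,1): Delta=-1.0000 Bond=123.3393
(2,2): Delta=-0.2709 Bond=39.6385
V0=4.1903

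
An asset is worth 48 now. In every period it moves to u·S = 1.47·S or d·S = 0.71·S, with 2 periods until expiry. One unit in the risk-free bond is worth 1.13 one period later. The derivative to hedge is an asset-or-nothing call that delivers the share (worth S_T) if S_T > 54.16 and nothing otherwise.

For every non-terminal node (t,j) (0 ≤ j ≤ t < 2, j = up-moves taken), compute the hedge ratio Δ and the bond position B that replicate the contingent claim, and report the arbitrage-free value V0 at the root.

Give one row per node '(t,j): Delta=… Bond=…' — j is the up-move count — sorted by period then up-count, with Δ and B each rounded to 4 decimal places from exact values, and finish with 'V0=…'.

(0,0): Delta=1.3905 Bond=-41.9372
(1,0): Delta=0.0000 Bond=0.0000
(1,1): Delta=1.9342 Bond=-85.7516
V0=24.8079

No-arbitrage ⇒ martingale measure with p* = (R−d)/(u−d) = 0.5526.
Terminal payoffs: V(2,0)=0.0000, V(2,1)=0.0000, V(2,2)=103.7232
Node (1,0) S=34.0800: V=(p*·0.0000+(1−p*)·0.0000)/1.13=0.0000; Δ=(0.0000−0.0000)/(50.0976−24.1968)=0.0000; B=V−Δ·S=0.0000
Node (1,1) S=70.5600: V=(p*·103.7232+(1−p*)·0.0000)/1.13=50.7263; Δ=(103.7232−0.0000)/(103.7232−50.0976)=1.9342; B=V−Δ·S=-85.7516
Node (0,0) S=48.0000: V=(p*·50.7263+(1−p*)·0.0000)/1.13=24.8079; Δ=(50.7263−0.0000)/(70.5600−34.0800)=1.3905; B=V−Δ·S=-41.9372
Root portfolio cost Δ·48+B reproduces V0=24.8079.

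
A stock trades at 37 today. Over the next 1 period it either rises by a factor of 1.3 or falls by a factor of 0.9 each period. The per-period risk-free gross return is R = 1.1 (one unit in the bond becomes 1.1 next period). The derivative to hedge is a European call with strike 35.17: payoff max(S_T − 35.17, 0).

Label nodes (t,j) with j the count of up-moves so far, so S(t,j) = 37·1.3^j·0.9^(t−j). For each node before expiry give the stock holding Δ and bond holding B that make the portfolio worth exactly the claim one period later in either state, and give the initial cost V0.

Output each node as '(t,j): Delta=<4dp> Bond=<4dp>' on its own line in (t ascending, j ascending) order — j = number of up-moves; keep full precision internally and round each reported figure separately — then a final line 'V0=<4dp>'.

No-arbitrage ⇒ martingale measure with p* = (R−d)/(u−d) = 0.5000.
Terminal values V(1,·): V(1,0)=0.0000, V(1,1)=12.9300
(0,0): S=37.0000. Δ = (V_up−V_dn)/(S_up−S_dn) = (12.9300−0.0000)/(48.1000−33.3000) = 0.8736. V = [p*·12.9300 + (1−p*)·0.0000]/1.1 = 5.8773. B = V − Δ·S = -26.4477.
Root portfolio cost Δ·37+B reproduces V0=5.8773.

(0,0): Delta=0.8736 Bond=-26.4477
V0=5.8773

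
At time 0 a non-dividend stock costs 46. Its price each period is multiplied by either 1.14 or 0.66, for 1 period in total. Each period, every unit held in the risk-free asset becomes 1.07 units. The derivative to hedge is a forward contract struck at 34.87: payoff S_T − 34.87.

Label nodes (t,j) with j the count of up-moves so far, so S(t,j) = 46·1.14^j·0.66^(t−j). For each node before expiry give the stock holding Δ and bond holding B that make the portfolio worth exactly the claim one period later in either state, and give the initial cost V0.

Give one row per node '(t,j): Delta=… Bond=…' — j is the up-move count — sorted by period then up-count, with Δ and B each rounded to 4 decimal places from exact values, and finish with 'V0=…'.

Under the risk-neutral measure, an up-move has probability p* = (R−d)/(u−d) = 0.8542 and values discount at R = 1.07.
At expiry t=1: V(1,0)=-4.5100, V(1,1)=17.5700
(0,0): S=46.0000. Δ = (V_up−V_dn)/(S_up−S_dn) = (17.5700−-4.5100)/(52.4400−30.3600) = 1.0000. V = [p*·17.5700 + (1−p*)·-4.5100]/1.07 = 13.4112. B = V − Δ·S = -32.5888.
Self-financing check: at every node Δ·S+B equals the discounted successor values.

(0,0): Delta=1.0000 Bond=-32.5888
V0=13.4112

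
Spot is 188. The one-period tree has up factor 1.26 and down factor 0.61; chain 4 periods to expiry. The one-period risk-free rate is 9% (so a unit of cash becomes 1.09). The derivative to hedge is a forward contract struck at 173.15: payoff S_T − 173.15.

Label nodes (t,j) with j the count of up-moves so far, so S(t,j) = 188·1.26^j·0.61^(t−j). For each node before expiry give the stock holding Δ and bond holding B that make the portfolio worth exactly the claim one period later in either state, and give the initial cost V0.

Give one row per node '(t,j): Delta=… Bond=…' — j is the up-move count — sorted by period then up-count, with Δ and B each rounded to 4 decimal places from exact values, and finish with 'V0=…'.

(0,0): Delta=1.0000 Bond=-122.6638
(1,0): Delta=1.0000 Bond=-133.7036
(1,1): Delta=1.0000 Bond=-133.7036
(2,0): Delta=1.0000 Bond=-145.7369
(2,1): Delta=1.0000 Bond=-145.7369
(2,2): Delta=1.0000 Bond=-145.7369
(3,0): Delta=1.0000 Bond=-158.8532
(3,1): Delta=1.0000 Bond=-158.8532
(3,2): Delta=1.0000 Bond=-158.8532
(3,3): Delta=1.0000 Bond=-158.8532
V0=65.3362

Risk-neutral probability p* = (R−d)/(u−d) = (1.09−0.61)/(1.26−0.61) = 0.7385.
At expiry t=4: V(4,0)=-147.1198, V(4,1)=-119.3827, V(4,2)=-62.0898, V(4,3)=56.2531, V(4,4)=300.6991
(3,0): S=42.6724. Δ = (V_up−V_dn)/(S_up−S_dn) = (-119.3827−-147.1198)/(53.7673−26.0302) = 1.0000. V = [p*·-119.3827 + (1−p*)·-147.1198]/1.09 = -116.1808. B = V − Δ·S = -158.8532.
(3,1): S=88.1430. Δ = (V_up−V_dn)/(S_up−S_dn) = (-62.0898−-119.3827)/(111.0602−53.7673) = 1.0000. V = [p*·-62.0898 + (1−p*)·-119.3827]/1.09 = -70.7102. B = V − Δ·S = -158.8532.
(3,2): S=182.0660. Δ = (V_up−V_dn)/(S_up−S_dn) = (56.2531−-62.0898)/(229.4031−111.0602) = 1.0000. V = [p*·56.2531 + (1−p*)·-62.0898]/1.09 = 23.2128. B = V − Δ·S = -158.8532.
(3,3): S=376.0707. Δ = (V_up−V_dn)/(S_up−S_dn) = (300.6991−56.2531)/(473.8491−229.4031) = 1.0000. V = [p*·300.6991 + (1−p*)·56.2531]/1.09 = 217.2175. B = V − Δ·S = -158.8532.
(2,0): S=69.9548. Δ = (V_up−V_dn)/(S_up−S_dn) = (-70.7102−-116.1808)/(88.1430−42.6724) = 1.0000. V = [p*·-70.7102 + (1−p*)·-116.1808]/1.09 = -75.7821. B = V − Δ·S = -145.7369.
(2,1): S=144.4968. Δ = (V_up−V_dn)/(S_up−S_dn) = (23.2128−-70.7102)/(182.0660−88.1430) = 1.0000. V = [p*·23.2128 + (1−p*)·-70.7102]/1.09 = -1.2401. B = V − Δ·S = -145.7369.
(2,2): S=298.4688. Δ = (V_up−V_dn)/(S_up−S_dn) = (217.2175−23.2128)/(376.0707−182.0660) = 1.0000. V = [p*·217.2175 + (1−p*)·23.2128]/1.09 = 152.7319. B = V − Δ·S = -145.7369.
(1,0): S=114.6800. Δ = (V_up−V_dn)/(S_up−S_dn) = (-1.2401−-75.7821)/(144.4968−69.9548) = 1.0000. V = [p*·-1.2401 + (1−p*)·-75.7821]/1.09 = -19.0236. B = V − Δ·S = -133.7036.
(1,1): S=236.8800. Δ = (V_up−V_dn)/(S_up−S_dn) = (152.7319−-1.2401)/(298.4688−144.4968) = 1.0000. V = [p*·152.7319 + (1−p*)·-1.2401]/1.09 = 103.1764. B = V − Δ·S = -133.7036.
(0,0): S=188.0000. Δ = (V_up−V_dn)/(S_up−S_dn) = (103.1764−-19.0236)/(236.8800−114.6800) = 1.0000. V = [p*·103.1764 + (1−p*)·-19.0236]/1.09 = 65.3362. B = V − Δ·S = -122.6638.
Self-financing check: at every node Δ·S+B equals the discounted successor values.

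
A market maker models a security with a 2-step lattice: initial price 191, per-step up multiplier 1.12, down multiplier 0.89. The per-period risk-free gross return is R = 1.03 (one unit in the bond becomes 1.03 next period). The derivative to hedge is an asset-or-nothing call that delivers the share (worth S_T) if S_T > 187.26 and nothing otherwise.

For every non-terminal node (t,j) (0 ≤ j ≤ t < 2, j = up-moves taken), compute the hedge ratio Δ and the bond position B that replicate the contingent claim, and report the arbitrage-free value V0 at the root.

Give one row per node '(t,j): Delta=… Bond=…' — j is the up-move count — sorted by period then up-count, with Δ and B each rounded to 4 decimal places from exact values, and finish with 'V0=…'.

(0,0): Delta=2.3084 Bond=-271.7339
(1,0): Delta=4.8696 Bond=-715.2640
(1,1): Delta=1.0000 Bond=0.0000
V0=169.1642

Since d<R<u, set p* = (R−d)/(u−d) = 0.6087; price each node as the discounted p*-expectation of its children.
Terminal values V(2,·): V(2,0)=0.0000, V(2,1)=190.3888, V(2,2)=239.5904
Node (1,0) S=169.9900: V=(p*·190.3888+(1−p*)·0.0000)/1.03=112.5134; Δ=(190.3888−0.0000)/(190.3888−151.2911)=4.8696; B=V−Δ·S=-715.2640
Node (1,1) S=213.9200: V=(p*·239.5904+(1−p*)·190.3888)/1.03=213.9200; Δ=(239.5904−190.3888)/(239.5904−190.3888)=1.0000; B=V−Δ·S=0.0000
Node (0,0) S=191.0000: V=(p*·213.9200+(1−p*)·112.5134)/1.03=169.1642; Δ=(213.9200−112.5134)/(213.9200−169.9900)=2.3084; B=V−Δ·S=-271.7339
Self-financing check: at every node Δ·S+B equals the discounted successor values.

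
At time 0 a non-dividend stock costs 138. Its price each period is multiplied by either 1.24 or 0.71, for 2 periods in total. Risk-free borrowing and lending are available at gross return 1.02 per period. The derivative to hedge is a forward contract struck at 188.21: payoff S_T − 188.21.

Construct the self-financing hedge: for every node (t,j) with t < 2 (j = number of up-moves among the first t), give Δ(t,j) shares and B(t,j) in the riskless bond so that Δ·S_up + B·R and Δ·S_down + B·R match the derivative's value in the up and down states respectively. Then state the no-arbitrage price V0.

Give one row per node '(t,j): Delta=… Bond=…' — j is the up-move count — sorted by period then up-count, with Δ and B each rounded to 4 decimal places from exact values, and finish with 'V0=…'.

No-arbitrage ⇒ martingale measure with p* = (R−d)/(u−d) = 0.5849.
Terminal values V(2,·): V(2,0)=-118.6442, V(2,1)=-66.7148, V(2,2)=23.9788
(1,0): S=97.9800. Δ = (V_up−V_dn)/(S_up−S_dn) = (-66.7148−-118.6442)/(121.4952−69.5658) = 1.0000. V = [p*·-66.7148 + (1−p*)·-118.6442]/1.02 = -86.5396. B = V − Δ·S = -184.5196.
(1,1): S=171.1200. Δ = (V_up−V_dn)/(S_up−S_dn) = (23.9788−-66.7148)/(212.1888−121.4952) = 1.0000. V = [p*·23.9788 + (1−p*)·-66.7148]/1.02 = -13.3996. B = V − Δ·S = -184.5196.
(0,0): S=138.0000. Δ = (V_up−V_dn)/(S_up−S_dn) = (-13.3996−-86.5396)/(171.1200−97.9800) = 1.0000. V = [p*·-13.3996 + (1−p*)·-86.5396]/1.02 = -42.9016. B = V − Δ·S = -180.9016.
Each (Δ,B) replicates both successor values, so the strategy is self-financing and V0 is arbitrage-free.

(0,0): Delta=1.0000 Bond=-180.9016
(1,0): Delta=1.0000 Bond=-184.5196
(1,1): Delta=1.0000 Bond=-184.5196
V0=-42.9016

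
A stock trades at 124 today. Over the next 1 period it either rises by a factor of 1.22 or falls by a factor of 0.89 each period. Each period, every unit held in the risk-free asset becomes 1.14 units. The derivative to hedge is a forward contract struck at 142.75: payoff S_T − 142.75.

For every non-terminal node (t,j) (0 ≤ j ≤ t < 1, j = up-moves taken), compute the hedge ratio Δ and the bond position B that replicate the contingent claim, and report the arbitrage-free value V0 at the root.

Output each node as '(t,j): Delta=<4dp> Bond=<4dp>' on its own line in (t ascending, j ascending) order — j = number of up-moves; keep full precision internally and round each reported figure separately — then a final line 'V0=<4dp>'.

Under the risk-neutral measure, an up-move has probability p* = (R−d)/(u−d) = 0.7576 and values discount at R = 1.14.
At expiry t=1: V(1,0)=-32.3900, V(1,1)=8.5300
(0,0): S=124.0000. Δ = (V_up−V_dn)/(S_up−S_dn) = (8.5300−-32.3900)/(151.2800−110.3600) = 1.0000. V = [p*·8.5300 + (1−p*)·-32.3900]/1.14 = -1.2193. B = V − Δ·S = -125.2193.
Check: Δ(0,0)·S0 + B(0,0) = -1.2193 = V0.

(0,0): Delta=1.0000 Bond=-125.2193
V0=-1.2193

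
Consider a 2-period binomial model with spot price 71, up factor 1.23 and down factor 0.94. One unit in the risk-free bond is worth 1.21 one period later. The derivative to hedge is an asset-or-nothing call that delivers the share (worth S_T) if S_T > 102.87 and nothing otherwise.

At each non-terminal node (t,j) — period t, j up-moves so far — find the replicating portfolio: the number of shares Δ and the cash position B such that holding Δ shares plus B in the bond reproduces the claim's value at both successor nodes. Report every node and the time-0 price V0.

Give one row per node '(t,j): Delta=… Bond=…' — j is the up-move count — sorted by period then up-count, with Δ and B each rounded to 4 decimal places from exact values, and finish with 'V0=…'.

Under the risk-neutral measure, an up-move has probability p* = (R−d)/(u−d) = 0.9310 and values discount at R = 1.21.
Payoff layer (t=2): V(2,0)=0.0000, V(2,1)=0.0000, V(2,2)=107.4159
(1,0): S=66.7400. Δ = (V_up−V_dn)/(S_up−S_dn) = (0.0000−0.0000)/(82.0902−62.7356) = 0.0000. V = [p*·0.0000 + (1−p*)·0.0000]/1.21 = 0.0000. B = V − Δ·S = 0.0000.
(1,1): S=87.3300. Δ = (V_up−V_dn)/(S_up−S_dn) = (107.4159−0.0000)/(107.4159−82.0902) = 4.2414. V = [p*·107.4159 + (1−p*)·0.0000]/1.21 = 82.6512. B = V − Δ·S = -287.7485.
(0,0): S=71.0000. Δ = (V_up−V_dn)/(S_up−S_dn) = (82.6512−0.0000)/(87.3300−66.7400) = 4.0141. V = [p*·82.6512 + (1−p*)·0.0000]/1.21 = 63.5959. B = V − Δ·S = -221.4081.
Self-financing check: at every node Δ·S+B equals the discounted successor values.

(0,0): Delta=4.0141 Bond=-221.4081
(1,0): Delta=0.0000 Bond=0.0000
(1,1): Delta=4.2414 Bond=-287.7485
V0=63.5959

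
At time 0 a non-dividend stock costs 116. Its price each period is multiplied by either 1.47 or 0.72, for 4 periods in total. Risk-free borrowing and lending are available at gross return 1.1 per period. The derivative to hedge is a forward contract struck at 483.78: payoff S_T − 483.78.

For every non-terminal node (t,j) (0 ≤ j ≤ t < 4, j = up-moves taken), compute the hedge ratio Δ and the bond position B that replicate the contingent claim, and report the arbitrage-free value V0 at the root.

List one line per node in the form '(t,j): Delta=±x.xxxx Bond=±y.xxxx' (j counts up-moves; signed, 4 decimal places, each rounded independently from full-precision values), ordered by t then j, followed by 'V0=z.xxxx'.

(0,0): Delta=1.0000 Bond=-330.4282
(1,0): Delta=1.0000 Bond=-363.4711
(1,1): Delta=1.0000 Bond=-363.4711
(2,0): Delta=1.0000 Bond=-399.8182
(2,1): Delta=1.0000 Bond=-399.8182
(2,2): Delta=1.0000 Bond=-399.8182
(3,0): Delta=1.0000 Bond=-439.8000
(3,1): Delta=1.0000 Bond=-439.8000
(3,2): Delta=1.0000 Bond=-439.8000
(3,3): Delta=1.0000 Bond=-439.8000
V0=-214.4282

Since d<R<u, set p* = (R−d)/(u−d) = 0.5067; price each node as the discounted p*-expectation of its children.
Terminal values V(4,·): V(4,0)=-452.6063, V(4,1)=-420.1338, V(4,2)=-353.8356, V(4,3)=-218.4768, V(4,4)=57.8807
Node (3,0) S=43.2968: V=(p*·-420.1338+(1−p*)·-452.6063)/1.1=-396.5032; Δ=(-420.1338−-452.6063)/(63.6462−31.1737)=1.0000; B=V−Δ·S=-439.8000
Node (3,1) S=88.3976: V=(p*·-353.8356+(1−p*)·-420.1338)/1.1=-351.4024; Δ=(-353.8356−-420.1338)/(129.9444−63.6462)=1.0000; B=V−Δ·S=-439.8000
Node (3,2) S=180.4784: V=(p*·-218.4768+(1−p*)·-353.8356)/1.1=-259.3216; Δ=(-218.4768−-353.8356)/(265.3032−129.9444)=1.0000; B=V−Δ·S=-439.8000
Node (3,3) S=368.4767: V=(p*·57.8807+(1−p*)·-218.4768)/1.1=-71.3233; Δ=(57.8807−-218.4768)/(541.6607−265.3032)=1.0000; B=V−Δ·S=-439.8000
Node (2,0) S=60.1344: V=(p*·-351.4024+(1−p*)·-396.5032)/1.1=-339.6838; Δ=(-351.4024−-396.5032)/(88.3976−43.2968)=1.0000; B=V−Δ·S=-399.8182
Node (2,1) S=122.7744: V=(p*·-259.3216+(1−p*)·-351.4024)/1.1=-277.0438; Δ=(-259.3216−-351.4024)/(180.4784−88.3976)=1.0000; B=V−Δ·S=-399.8182
Node (2,2) S=250.6644: V=(p*·-71.3233+(1−p*)·-259.3216)/1.1=-149.1538; Δ=(-71.3233−-259.3216)/(368.4767−180.4784)=1.0000; B=V−Δ·S=-399.8182
Node (1,0) S=83.5200: V=(p*·-277.0438+(1−p*)·-339.6838)/1.1=-279.9511; Δ=(-277.0438−-339.6838)/(122.7744−60.1344)=1.0000; B=V−Δ·S=-363.4711
Node (1,1) S=170.5200: V=(p*·-149.1538+(1−p*)·-277.0438)/1.1=-192.9511; Δ=(-149.1538−-277.0438)/(250.6644−122.7744)=1.0000; B=V−Δ·S=-363.4711
Node (0,0) S=116.0000: V=(p*·-192.9511+(1−p*)·-279.9511)/1.1=-214.4282; Δ=(-192.9511−-279.9511)/(170.5200−83.5200)=1.0000; B=V−Δ·S=-330.4282
Root portfolio cost Δ·116+B reproduces V0=-214.4282.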